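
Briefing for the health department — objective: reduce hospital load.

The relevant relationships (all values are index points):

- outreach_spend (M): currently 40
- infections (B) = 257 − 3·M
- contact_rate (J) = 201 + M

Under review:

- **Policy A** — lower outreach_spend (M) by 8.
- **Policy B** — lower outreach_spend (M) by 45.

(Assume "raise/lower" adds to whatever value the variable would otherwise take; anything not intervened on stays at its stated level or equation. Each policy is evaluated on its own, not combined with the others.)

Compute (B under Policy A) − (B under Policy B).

-111

Policy A (M − 8):
  M = 40 − 8 = 32
  B = 257 − 3·32 = 161
Policy B (M − 45):
  M = 40 − 45 = -5
  B = 257 − 3·(-5) = 272
B: 161 − 272 = -111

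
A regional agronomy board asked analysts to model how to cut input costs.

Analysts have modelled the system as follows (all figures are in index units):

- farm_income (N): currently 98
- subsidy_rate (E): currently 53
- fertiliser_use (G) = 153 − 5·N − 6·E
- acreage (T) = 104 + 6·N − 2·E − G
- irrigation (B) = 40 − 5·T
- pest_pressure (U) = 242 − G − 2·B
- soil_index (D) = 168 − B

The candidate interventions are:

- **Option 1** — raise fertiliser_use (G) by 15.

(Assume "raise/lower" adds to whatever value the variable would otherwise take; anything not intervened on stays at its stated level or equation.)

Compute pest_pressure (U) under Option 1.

13062

Option 1 (G + 15):
  N = 98
  E = 53
  G = 153 − 5·98 − 6·53 (+15 from intervention) = -640
  T = 104 + 6·98 − 2·53 − (-640) = 1226
  B = 40 − 5·1226 = -6090
  U = 242 − (-640) − 2·(-6090) = 13062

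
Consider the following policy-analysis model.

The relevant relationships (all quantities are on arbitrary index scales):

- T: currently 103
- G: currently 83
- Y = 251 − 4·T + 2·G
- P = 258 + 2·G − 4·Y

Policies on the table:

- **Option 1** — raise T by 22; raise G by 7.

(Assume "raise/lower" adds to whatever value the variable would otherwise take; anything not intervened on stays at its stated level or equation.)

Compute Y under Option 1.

Option 1 (T + 22, G + 7):
  T = 103 + 22 = 125
  G = 83 + 7 = 90
  Y = 251 − 4·125 + 2·90 = -69

-69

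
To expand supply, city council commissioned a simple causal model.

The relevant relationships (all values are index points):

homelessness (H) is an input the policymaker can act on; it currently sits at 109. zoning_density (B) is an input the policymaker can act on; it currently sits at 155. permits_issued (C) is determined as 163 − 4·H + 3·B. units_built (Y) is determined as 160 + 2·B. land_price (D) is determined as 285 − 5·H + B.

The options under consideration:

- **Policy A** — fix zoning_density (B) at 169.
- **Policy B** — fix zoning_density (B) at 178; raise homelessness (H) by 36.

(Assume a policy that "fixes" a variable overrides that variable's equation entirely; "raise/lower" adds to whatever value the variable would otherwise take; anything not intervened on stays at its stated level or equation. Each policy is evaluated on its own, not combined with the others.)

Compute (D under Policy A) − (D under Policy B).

Policy A (B := 169):
  H = 109
  B = 169
  D = 285 − 5·109 + 169 = -91
Policy B (B := 178, H + 36):
  H = 109 + 36 = 145
  B = 178
  D = 285 − 5·145 + 178 = -262
D: -91 − (-262) = 171

171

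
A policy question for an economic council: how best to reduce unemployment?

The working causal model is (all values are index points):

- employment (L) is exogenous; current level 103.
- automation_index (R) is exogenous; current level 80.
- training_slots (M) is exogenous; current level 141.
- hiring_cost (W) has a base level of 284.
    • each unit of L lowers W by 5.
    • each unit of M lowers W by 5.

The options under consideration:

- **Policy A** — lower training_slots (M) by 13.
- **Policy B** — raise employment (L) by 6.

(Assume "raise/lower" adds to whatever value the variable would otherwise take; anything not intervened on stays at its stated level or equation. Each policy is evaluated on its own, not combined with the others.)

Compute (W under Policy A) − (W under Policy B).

Policy A (M − 13):
  L = 103
  M = 141 − 13 = 128
  W = 284 − 5·103 − 5·128 = -871
Policy B (L + 6):
  L = 103 + 6 = 109
  M = 141
  W = 284 − 5·109 − 5·141 = -966
W: -871 − (-966) = 95

95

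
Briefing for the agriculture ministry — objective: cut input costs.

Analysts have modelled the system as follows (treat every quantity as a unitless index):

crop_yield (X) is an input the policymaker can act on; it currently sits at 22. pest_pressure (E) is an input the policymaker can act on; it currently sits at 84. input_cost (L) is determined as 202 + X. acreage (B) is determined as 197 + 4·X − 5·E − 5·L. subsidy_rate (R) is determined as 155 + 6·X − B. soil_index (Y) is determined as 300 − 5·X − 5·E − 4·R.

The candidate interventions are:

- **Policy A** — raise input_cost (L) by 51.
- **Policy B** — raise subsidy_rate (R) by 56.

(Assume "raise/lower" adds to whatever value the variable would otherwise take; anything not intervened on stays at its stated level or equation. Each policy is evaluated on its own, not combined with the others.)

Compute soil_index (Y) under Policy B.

-6622

Policy B (R + 56):
  X = 22
  E = 84
  L = 202 + 22 = 224
  B = 197 + 4·22 − 5·84 − 5·224 = -1255
  R = 155 + 6·22 − (-1255) (+56 from intervention) = 1598
  Y = 300 − 5·22 − 5·84 − 4·1598 = -6622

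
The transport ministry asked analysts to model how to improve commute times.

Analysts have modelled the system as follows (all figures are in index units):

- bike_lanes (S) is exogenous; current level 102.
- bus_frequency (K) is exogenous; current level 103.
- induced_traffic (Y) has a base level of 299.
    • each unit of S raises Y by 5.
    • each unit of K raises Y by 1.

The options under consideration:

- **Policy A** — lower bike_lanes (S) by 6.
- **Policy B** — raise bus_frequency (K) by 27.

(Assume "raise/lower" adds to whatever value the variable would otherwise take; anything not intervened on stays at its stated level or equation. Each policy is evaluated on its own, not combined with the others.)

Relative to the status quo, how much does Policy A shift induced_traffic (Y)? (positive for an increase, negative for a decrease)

Baseline:
  S = 102
  K = 103
  Y = 299 + 5·102 + 103 = 912
Policy A (S − 6):
  S = 102 − 6 = 96
  K = 103
  Y = 299 + 5·96 + 103 = 882
Change in Y: 882 − 912 = -30

-30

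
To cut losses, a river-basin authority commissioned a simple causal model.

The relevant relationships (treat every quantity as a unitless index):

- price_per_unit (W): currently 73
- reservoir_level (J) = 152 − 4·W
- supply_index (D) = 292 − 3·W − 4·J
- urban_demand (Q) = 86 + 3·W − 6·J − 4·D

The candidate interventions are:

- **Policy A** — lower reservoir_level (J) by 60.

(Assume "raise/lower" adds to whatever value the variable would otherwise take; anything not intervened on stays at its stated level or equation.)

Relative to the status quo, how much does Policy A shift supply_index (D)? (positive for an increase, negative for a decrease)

240

Baseline:
  W = 73
  J = 152 − 4·73 = -140
  D = 292 − 3·73 − 4·(-140) = 633
Policy A (J − 60):
  W = 73
  J = 152 − 4·73 (−60 from intervention) = -200
  D = 292 − 3·73 − 4·(-200) = 873
Change in D: 873 − 633 = 240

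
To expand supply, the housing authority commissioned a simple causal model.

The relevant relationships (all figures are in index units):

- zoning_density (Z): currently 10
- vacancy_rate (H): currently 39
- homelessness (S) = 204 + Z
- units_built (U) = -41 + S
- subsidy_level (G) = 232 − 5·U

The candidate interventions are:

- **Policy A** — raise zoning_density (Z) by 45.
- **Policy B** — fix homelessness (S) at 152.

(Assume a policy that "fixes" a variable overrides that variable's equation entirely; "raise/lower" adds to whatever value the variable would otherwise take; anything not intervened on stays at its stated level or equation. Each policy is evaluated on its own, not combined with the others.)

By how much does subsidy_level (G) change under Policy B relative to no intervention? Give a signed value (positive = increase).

310

Baseline:
  Z = 10
  S = 204 + 10 = 214
  U = -41 + 214 = 173
  G = 232 − 5·173 = -633
Policy B (S := 152):
  Z = 10
  S = 152
  U = -41 + 152 = 111
  G = 232 − 5·111 = -323
Change in G: -323 − (-633) = 310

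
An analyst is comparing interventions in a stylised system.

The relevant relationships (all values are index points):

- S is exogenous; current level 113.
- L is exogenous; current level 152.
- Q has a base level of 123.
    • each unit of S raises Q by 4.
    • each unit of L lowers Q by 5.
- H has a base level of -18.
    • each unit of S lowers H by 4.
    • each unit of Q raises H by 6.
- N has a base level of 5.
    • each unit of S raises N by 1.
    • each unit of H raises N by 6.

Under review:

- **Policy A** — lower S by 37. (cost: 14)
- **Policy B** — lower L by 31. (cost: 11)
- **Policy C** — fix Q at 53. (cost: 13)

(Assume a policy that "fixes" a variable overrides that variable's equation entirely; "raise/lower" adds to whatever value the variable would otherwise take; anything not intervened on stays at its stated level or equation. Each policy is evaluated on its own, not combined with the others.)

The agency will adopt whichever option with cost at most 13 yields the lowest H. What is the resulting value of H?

Policy B (L − 31):
  S = 113
  L = 152 − 31 = 121
  Q = 123 + 4·113 − 5·121 = -30
  H = -18 − 4·113 + 6·(-30) = -650
Policy C (Q := 53):
  S = 113
  L = 152
  Q = 53
  H = -18 − 4·113 + 6·53 = -152
Comparing — Policy B: H=-650, Policy C: H=-152. Lowest is -650 (Policy B).

-650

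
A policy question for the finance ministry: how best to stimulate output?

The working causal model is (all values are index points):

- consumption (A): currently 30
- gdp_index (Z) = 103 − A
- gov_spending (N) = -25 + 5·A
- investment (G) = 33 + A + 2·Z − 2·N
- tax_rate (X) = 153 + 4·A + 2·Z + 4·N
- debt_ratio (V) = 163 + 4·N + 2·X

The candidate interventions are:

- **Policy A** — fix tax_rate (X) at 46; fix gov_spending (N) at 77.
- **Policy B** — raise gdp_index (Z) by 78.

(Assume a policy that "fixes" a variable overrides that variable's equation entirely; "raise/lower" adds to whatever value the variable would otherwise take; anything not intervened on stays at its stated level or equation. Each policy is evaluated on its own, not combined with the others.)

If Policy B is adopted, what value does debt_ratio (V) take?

Policy B (Z + 78):
  A = 30
  Z = 103 − 30 (+78 from intervention) = 151
  N = -25 + 5·30 = 125
  X = 153 + 4·30 + 2·151 + 4·125 = 1075
  V = 163 + 4·125 + 2·1075 = 2813

2813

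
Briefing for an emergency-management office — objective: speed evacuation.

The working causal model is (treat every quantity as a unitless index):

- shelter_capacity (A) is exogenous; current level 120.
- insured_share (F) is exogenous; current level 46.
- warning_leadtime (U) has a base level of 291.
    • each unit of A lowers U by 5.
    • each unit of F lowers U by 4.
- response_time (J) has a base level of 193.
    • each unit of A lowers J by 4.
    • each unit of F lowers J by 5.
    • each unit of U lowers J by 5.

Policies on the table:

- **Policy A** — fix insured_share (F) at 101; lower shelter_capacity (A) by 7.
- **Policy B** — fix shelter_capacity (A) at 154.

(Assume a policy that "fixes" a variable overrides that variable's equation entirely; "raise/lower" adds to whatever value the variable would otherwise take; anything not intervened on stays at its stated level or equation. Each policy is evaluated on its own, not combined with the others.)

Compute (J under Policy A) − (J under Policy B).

-36

Policy A (F := 101, A − 7):
  A = 120 − 7 = 113
  F = 101
  U = 291 − 5·113 − 4·101 = -678
  J = 193 − 4·113 − 5·101 − 5·(-678) = 2626
Policy B (A := 154):
  A = 154
  F = 46
  U = 291 − 5·154 − 4·46 = -663
  J = 193 − 4·154 − 5·46 − 5·(-663) = 2662
J: 2626 − 2662 = -36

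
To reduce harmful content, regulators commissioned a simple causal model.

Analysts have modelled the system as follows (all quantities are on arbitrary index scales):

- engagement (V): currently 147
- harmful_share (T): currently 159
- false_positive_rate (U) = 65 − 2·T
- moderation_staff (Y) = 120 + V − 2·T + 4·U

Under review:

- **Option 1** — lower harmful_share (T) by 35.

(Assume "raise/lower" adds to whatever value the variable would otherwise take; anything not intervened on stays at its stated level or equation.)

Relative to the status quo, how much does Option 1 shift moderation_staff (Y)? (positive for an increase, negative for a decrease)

350

Baseline:
  V = 147
  T = 159
  U = 65 − 2·159 = -253
  Y = 120 + 147 − 2·159 + 4·(-253) = -1063
Option 1 (T − 35):
  V = 147
  T = 159 − 35 = 124
  U = 65 − 2·124 = -183
  Y = 120 + 147 − 2·124 + 4·(-183) = -713
Change in Y: -713 − (-1063) = 350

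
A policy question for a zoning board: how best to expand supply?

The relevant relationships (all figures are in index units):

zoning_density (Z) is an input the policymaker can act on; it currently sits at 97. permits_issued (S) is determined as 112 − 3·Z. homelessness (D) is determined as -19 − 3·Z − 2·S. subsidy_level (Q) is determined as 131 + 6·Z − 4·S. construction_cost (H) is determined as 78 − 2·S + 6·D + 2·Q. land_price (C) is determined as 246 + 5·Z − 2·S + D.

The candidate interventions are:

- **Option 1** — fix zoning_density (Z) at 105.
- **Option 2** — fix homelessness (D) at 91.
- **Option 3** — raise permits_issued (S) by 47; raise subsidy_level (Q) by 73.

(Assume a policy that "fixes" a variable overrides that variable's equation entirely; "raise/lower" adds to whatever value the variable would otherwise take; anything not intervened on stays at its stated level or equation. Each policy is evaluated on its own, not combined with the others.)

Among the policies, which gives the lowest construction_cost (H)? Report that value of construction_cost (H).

Option 1 (Z := 105):
  Z = 105
  S = 112 − 3·105 = -203
  D = -19 − 3·105 − 2·(-203) = 72
  Q = 131 + 6·105 − 4·(-203) = 1573
  H = 78 − 2·(-203) + 6·72 + 2·1573 = 4062
Option 2 (D := 91):
  Z = 97
  S = 112 − 3·97 = -179
  D = 91
  Q = 131 + 6·97 − 4·(-179) = 1429
  H = 78 − 2·(-179) + 6·91 + 2·1429 = 3840
Option 3 (S + 47, Q + 73):
  Z = 97
  S = 112 − 3·97 (+47 from intervention) = -132
  D = -19 − 3·97 − 2·(-132) = -46
  Q = 131 + 6·97 − 4·(-132) (+73 from intervention) = 1314
  H = 78 − 2·(-132) + 6·(-46) + 2·1314 = 2694
Comparing — Option 1: H=4062, Option 2: H=3840, Option 3: H=2694. Lowest is 2694 (Option 3).

2694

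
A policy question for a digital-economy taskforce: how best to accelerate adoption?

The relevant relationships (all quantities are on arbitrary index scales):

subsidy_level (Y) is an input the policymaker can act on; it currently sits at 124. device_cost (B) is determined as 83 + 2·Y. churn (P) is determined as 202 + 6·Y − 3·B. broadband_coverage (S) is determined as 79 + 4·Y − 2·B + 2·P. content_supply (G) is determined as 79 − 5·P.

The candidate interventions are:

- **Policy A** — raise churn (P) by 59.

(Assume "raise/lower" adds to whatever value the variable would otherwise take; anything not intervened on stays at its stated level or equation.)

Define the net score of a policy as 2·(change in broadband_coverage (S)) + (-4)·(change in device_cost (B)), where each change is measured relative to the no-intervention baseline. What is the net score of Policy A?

Baseline:
  Y = 124
  B = 83 + 2·124 = 331
  P = 202 + 6·124 − 3·331 = -47
  S = 79 + 4·124 − 2·331 + 2·(-47) = -181
Policy A (P + 59):
  Y = 124
  B = 83 + 2·124 = 331
  P = 202 + 6·124 − 3·331 (+59 from intervention) = 12
  S = 79 + 4·124 − 2·331 + 2·12 = -63
ΔS = -63 − (-181) = 118; ΔB = 331 − 331 = 0
Score = 2·118 + (-4)·0 = 236

236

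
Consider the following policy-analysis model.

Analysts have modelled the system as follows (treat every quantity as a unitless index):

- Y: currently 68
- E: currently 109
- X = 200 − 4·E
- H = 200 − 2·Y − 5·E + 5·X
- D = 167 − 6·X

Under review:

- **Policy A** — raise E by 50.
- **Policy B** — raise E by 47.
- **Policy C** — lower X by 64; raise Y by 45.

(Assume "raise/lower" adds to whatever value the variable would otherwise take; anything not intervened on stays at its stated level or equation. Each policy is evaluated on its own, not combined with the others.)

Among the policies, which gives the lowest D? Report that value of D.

Policy A (E + 50):
  E = 109 + 50 = 159
  X = 200 − 4·159 = -436
  D = 167 − 6·(-436) = 2783
Policy B (E + 47):
  E = 109 + 47 = 156
  X = 200 − 4·156 = -424
  D = 167 − 6·(-424) = 2711
Policy C (X − 64, Y + 45):
  E = 109
  X = 200 − 4·109 (−64 from intervention) = -300
  D = 167 − 6·(-300) = 1967
Comparing — Policy A: D=2783, Policy B: D=2711, Policy C: D=1967. Lowest is 1967 (Policy C).

1967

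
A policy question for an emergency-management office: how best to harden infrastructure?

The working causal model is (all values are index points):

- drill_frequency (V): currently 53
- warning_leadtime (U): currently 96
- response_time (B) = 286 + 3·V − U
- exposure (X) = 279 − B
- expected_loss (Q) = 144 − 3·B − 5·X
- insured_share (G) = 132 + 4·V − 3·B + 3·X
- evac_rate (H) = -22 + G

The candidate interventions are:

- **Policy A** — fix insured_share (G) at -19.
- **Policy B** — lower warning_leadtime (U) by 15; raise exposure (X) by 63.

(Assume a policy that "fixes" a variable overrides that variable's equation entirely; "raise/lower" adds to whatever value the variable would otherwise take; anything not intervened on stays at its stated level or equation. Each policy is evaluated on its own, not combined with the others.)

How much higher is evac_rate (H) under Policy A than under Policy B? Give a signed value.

795

Policy A (G := -19):
  V = 53
  U = 96
  B = 286 + 3·53 − 96 = 349
  X = 279 − 349 = -70
  G = -19
  H = -22 + (-19) = -41
Policy B (U − 15, X + 63):
  V = 53
  U = 96 − 15 = 81
  B = 286 + 3·53 − 81 = 364
  X = 279 − 364 (+63 from intervention) = -22
  G = 132 + 4·53 − 3·364 + 3·(-22) = -814
  H = -22 + (-814) = -836
H: -41 − (-836) = 795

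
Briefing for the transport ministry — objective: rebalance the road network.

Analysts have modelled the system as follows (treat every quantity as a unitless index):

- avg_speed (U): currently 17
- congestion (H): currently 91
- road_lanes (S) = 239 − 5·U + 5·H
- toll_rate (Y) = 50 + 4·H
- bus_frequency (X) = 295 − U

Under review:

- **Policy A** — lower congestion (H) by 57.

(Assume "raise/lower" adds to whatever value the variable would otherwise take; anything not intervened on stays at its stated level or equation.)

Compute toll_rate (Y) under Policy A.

Policy A (H − 57):
  H = 91 − 57 = 34
  Y = 50 + 4·34 = 186

186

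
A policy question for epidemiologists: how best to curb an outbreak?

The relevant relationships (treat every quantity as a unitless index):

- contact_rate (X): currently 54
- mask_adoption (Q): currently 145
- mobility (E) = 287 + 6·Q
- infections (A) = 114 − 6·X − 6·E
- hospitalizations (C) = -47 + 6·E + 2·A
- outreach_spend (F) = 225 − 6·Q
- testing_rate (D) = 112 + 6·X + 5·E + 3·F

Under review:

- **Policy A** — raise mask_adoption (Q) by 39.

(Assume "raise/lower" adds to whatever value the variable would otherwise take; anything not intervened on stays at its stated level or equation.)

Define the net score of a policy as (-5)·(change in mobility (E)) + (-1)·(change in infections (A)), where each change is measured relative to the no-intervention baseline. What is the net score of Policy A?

234

Baseline:
  X = 54
  Q = 145
  E = 287 + 6·145 = 1157
  A = 114 − 6·54 − 6·1157 = -7152
Policy A (Q + 39):
  X = 54
  Q = 145 + 39 = 184
  E = 287 + 6·184 = 1391
  A = 114 − 6·54 − 6·1391 = -8556
ΔE = 1391 − 1157 = 234; ΔA = -8556 − (-7152) = -1404
Score = (-5)·234 + (-1)·(-1404) = 234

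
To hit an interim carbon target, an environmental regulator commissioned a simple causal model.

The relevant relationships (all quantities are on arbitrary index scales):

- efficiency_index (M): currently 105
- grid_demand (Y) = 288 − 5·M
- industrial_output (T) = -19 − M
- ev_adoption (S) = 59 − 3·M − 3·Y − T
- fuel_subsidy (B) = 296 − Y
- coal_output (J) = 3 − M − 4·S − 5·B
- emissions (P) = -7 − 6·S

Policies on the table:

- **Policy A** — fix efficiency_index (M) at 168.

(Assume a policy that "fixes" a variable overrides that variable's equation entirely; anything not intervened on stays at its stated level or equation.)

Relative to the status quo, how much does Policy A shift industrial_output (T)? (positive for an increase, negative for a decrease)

Baseline:
  M = 105
  T = -19 − 105 = -124
Policy A (M := 168):
  M = 168
  T = -19 − 168 = -187
Change in T: -187 − (-124) = -63

-63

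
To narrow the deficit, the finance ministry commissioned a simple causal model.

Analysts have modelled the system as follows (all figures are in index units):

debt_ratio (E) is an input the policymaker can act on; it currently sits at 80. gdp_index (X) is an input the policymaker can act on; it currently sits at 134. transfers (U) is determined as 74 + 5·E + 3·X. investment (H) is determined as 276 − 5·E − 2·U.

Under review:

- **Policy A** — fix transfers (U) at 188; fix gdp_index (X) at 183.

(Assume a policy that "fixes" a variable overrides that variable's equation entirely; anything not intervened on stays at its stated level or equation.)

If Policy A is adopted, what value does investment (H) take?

-500

Policy A (U := 188, X := 183):
  E = 80
  X = 183
  U = 188
  H = 276 − 5·80 − 2·188 = -500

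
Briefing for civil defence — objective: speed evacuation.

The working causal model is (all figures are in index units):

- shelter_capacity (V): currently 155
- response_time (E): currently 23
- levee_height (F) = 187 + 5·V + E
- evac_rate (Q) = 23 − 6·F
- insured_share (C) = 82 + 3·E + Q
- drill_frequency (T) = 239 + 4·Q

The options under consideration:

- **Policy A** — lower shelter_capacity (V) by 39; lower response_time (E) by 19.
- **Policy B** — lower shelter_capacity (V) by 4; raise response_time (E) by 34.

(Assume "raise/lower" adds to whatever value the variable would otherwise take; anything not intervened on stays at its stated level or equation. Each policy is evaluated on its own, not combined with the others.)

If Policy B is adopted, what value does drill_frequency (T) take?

Policy B (V − 4, E + 34):
  V = 155 − 4 = 151
  E = 23 + 34 = 57
  F = 187 + 5·151 + 57 = 999
  Q = 23 − 6·999 = -5971
  T = 239 + 4·(-5971) = -23645

-23645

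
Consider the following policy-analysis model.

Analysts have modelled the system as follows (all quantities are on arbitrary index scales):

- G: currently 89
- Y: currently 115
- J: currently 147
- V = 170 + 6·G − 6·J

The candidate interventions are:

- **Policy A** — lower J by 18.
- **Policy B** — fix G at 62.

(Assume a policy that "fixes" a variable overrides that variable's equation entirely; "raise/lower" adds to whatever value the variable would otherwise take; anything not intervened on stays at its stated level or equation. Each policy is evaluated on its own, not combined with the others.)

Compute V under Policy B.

Policy B (G := 62):
  G = 62
  J = 147
  V = 170 + 6·62 − 6·147 = -340

-340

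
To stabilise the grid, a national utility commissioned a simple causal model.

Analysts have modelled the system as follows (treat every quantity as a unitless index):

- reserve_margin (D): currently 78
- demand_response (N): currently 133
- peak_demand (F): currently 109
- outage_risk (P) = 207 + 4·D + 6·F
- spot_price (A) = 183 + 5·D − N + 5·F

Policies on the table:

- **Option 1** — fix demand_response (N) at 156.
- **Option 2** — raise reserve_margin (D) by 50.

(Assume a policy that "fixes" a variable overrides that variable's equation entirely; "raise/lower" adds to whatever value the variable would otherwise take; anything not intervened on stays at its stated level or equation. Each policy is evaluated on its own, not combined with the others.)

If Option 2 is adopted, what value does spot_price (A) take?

Option 2 (D + 50):
  D = 78 + 50 = 128
  N = 133
  F = 109
  A = 183 + 5·128 − 133 + 5·109 = 1235

1235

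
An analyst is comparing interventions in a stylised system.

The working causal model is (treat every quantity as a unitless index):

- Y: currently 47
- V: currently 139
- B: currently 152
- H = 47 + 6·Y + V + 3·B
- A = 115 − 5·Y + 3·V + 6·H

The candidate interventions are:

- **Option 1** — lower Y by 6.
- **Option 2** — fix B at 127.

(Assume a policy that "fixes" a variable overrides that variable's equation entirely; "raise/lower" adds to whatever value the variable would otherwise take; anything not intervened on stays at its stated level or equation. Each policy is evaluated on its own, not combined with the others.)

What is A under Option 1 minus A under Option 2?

264

Option 1 (Y − 6):
  Y = 47 − 6 = 41
  V = 139
  B = 152
  H = 47 + 6·41 + 139 + 3·152 = 888
  A = 115 − 5·41 + 3·139 + 6·888 = 5655
Option 2 (B := 127):
  Y = 47
  V = 139
  B = 127
  H = 47 + 6·47 + 139 + 3·127 = 849
  A = 115 − 5·47 + 3·139 + 6·849 = 5391
A: 5655 − 5391 = 264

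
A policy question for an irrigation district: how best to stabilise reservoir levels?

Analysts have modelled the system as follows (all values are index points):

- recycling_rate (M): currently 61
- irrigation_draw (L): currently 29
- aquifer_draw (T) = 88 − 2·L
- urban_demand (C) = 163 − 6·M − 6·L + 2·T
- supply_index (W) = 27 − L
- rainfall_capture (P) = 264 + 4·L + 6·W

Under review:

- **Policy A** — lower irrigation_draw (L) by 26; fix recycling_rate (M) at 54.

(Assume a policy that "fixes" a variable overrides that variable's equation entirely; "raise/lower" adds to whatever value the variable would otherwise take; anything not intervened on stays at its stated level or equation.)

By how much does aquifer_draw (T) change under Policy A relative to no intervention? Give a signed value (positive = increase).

Baseline:
  L = 29
  T = 88 − 2·29 = 30
Policy A (L − 26, M := 54):
  L = 29 − 26 = 3
  T = 88 − 2·3 = 82
Change in T: 82 − 30 = 52

52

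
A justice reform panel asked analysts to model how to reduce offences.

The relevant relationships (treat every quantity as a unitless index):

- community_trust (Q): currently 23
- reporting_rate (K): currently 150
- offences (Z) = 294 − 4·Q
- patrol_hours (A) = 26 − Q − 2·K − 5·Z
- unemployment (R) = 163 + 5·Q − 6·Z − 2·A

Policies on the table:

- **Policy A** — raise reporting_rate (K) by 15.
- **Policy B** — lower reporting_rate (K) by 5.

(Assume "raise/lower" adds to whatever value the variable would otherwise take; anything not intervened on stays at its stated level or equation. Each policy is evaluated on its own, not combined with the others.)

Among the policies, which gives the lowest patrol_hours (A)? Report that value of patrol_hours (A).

-1337

Policy A (K + 15):
  Q = 23
  K = 150 + 15 = 165
  Z = 294 − 4·23 = 202
  A = 26 − 23 − 2·165 − 5·202 = -1337
Policy B (K − 5):
  Q = 23
  K = 150 − 5 = 145
  Z = 294 − 4·23 = 202
  A = 26 − 23 − 2·145 − 5·202 = -1297
Comparing — Policy A: A=-1337, Policy B: A=-1297. Lowest is -1337 (Policy A).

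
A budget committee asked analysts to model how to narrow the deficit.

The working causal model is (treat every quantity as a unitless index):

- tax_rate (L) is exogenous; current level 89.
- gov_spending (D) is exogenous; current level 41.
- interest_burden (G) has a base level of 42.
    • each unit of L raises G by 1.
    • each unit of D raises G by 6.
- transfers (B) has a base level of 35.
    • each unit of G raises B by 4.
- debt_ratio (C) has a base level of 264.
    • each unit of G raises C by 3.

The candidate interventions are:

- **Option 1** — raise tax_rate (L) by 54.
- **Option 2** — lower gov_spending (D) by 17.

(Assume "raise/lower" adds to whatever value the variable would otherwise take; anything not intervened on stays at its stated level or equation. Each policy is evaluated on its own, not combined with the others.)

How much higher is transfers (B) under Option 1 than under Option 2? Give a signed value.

Option 1 (L + 54):
  L = 89 + 54 = 143
  D = 41
  G = 42 + 143 + 6·41 = 431
  B = 35 + 4·431 = 1759
Option 2 (D − 17):
  L = 89
  D = 41 − 17 = 24
  G = 42 + 89 + 6·24 = 275
  B = 35 + 4·275 = 1135
B: 1759 − 1135 = 624

624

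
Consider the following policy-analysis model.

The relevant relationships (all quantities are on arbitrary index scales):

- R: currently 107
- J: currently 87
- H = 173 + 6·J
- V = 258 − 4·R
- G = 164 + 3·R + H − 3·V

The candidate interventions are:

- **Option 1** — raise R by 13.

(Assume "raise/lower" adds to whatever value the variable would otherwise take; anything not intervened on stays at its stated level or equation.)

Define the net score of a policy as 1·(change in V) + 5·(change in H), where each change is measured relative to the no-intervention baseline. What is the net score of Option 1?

Baseline:
  R = 107
  J = 87
  H = 173 + 6·87 = 695
  V = 258 − 4·107 = -170
Option 1 (R + 13):
  R = 107 + 13 = 120
  J = 87
  H = 173 + 6·87 = 695
  V = 258 − 4·120 = -222
ΔV = -222 − (-170) = -52; ΔH = 695 − 695 = 0
Score = 1·(-52) + 5·0 = -52

-52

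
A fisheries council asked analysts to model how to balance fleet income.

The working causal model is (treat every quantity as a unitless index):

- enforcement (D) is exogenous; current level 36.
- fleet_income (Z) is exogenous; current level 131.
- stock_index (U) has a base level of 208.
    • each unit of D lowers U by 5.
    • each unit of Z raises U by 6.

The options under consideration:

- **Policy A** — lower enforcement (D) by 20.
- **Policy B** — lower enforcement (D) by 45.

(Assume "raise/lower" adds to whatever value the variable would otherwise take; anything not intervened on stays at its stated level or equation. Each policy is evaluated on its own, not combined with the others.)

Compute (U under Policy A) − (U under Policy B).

Policy A (D − 20):
  D = 36 − 20 = 16
  Z = 131
  U = 208 − 5·16 + 6·131 = 914
Policy B (D − 45):
  D = 36 − 45 = -9
  Z = 131
  U = 208 − 5·(-9) + 6·131 = 1039
U: 914 − 1039 = -125

-125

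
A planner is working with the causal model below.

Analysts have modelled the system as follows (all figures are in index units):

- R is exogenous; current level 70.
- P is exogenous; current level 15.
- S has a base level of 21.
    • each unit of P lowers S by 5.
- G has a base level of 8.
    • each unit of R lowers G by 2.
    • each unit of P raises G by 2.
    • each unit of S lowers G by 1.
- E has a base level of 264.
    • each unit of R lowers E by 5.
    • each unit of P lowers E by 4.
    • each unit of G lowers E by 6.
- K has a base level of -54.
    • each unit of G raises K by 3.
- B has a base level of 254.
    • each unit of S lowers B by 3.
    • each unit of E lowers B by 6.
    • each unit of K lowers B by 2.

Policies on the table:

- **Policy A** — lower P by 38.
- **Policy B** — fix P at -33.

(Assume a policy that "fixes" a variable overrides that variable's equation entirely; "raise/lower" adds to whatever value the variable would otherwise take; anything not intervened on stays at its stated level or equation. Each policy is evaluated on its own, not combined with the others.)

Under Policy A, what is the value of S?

136

Policy A (P − 38):
  P = 15 − 38 = -23
  S = 21 − 5·(-23) = 136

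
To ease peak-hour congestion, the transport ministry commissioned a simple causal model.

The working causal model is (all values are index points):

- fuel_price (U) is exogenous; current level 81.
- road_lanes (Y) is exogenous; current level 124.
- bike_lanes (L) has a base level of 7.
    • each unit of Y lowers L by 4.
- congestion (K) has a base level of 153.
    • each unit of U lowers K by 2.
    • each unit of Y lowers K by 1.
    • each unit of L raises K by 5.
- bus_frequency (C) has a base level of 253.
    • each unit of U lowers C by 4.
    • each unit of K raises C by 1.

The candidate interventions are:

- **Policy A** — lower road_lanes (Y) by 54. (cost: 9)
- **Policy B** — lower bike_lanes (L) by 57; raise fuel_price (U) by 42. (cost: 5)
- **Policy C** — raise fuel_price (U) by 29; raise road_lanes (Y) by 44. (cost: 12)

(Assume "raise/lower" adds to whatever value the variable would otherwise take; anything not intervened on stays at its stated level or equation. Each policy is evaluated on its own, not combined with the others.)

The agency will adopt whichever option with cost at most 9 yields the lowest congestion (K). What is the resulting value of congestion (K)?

Policy A (Y − 54):
  U = 81
  Y = 124 − 54 = 70
  L = 7 − 4·70 = -273
  K = 153 − 2·81 − 70 + 5·(-273) = -1444
Policy B (L − 57, U + 42):
  U = 81 + 42 = 123
  Y = 124
  L = 7 − 4·124 (−57 from intervention) = -546
  K = 153 − 2·123 − 124 + 5·(-546) = -2947
Comparing — Policy A: K=-1444, Policy B: K=-2947. Lowest is -2947 (Policy B).

-2947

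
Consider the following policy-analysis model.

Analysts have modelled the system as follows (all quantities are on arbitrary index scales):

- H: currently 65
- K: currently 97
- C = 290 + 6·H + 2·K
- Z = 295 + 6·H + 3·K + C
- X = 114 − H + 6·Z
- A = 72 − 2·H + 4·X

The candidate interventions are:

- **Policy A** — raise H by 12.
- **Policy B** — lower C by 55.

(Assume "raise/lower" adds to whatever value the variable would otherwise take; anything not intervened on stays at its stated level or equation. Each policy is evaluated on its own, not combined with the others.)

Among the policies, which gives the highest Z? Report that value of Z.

Policy A (H + 12):
  H = 65 + 12 = 77
  K = 97
  C = 290 + 6·77 + 2·97 = 946
  Z = 295 + 6·77 + 3·97 + 946 = 1994
Policy B (C − 55):
  H = 65
  K = 97
  C = 290 + 6·65 + 2·97 (−55 from intervention) = 819
  Z = 295 + 6·65 + 3·97 + 819 = 1795
Comparing — Policy A: Z=1994, Policy B: Z=1795. Highest is 1994 (Policy A).

1994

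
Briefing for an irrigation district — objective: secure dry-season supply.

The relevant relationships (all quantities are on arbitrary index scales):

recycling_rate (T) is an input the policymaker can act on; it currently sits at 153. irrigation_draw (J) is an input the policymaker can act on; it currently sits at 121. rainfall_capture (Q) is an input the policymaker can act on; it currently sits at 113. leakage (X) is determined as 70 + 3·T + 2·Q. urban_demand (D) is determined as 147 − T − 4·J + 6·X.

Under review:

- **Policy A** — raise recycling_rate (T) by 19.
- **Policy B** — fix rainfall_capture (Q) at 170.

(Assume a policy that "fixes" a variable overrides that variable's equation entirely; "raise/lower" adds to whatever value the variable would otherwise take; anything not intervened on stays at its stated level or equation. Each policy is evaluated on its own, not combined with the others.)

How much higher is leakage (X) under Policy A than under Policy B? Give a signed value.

-57

Policy A (T + 19):
  T = 153 + 19 = 172
  Q = 113
  X = 70 + 3·172 + 2·113 = 812
Policy B (Q := 170):
  T = 153
  Q = 170
  X = 70 + 3·153 + 2·170 = 869
X: 812 − 869 = -57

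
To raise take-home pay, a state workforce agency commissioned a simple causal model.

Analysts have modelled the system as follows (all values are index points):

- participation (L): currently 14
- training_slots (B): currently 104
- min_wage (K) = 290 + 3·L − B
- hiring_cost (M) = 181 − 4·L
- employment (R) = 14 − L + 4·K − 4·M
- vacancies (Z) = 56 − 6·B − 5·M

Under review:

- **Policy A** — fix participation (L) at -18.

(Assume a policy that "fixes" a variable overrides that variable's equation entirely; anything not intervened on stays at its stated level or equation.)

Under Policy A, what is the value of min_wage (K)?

Policy A (L := -18):
  L = -18
  B = 104
  K = 290 + 3·(-18) − 104 = 132

132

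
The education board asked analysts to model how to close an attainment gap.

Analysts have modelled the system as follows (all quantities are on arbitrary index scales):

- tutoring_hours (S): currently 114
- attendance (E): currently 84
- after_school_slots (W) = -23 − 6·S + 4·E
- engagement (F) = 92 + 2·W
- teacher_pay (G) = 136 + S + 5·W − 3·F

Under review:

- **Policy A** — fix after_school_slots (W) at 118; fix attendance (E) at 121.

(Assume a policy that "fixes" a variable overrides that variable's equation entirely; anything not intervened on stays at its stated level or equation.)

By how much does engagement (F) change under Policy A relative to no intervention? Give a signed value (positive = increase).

Baseline:
  S = 114
  E = 84
  W = -23 − 6·114 + 4·84 = -371
  F = 92 + 2·(-371) = -650
Policy A (W := 118, E := 121):
  S = 114
  E = 121
  W = 118
  F = 92 + 2·118 = 328
Change in F: 328 − (-650) = 978

978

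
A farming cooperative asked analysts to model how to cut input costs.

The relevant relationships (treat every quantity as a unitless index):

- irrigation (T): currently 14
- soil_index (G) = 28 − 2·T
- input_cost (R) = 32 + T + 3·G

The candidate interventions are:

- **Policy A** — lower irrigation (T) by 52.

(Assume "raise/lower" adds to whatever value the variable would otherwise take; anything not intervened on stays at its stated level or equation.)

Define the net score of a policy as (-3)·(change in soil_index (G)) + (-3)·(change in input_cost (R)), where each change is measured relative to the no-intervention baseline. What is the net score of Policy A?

Baseline:
  T = 14
  G = 28 − 2·14 = 0
  R = 32 + 14 + 3·0 = 46
Policy A (T − 52):
  T = 14 − 52 = -38
  G = 28 − 2·(-38) = 104
  R = 32 + (-38) + 3·104 = 306
ΔG = 104 − 0 = 104; ΔR = 306 − 46 = 260
Score = (-3)·104 + (-3)·260 = -1092

-1092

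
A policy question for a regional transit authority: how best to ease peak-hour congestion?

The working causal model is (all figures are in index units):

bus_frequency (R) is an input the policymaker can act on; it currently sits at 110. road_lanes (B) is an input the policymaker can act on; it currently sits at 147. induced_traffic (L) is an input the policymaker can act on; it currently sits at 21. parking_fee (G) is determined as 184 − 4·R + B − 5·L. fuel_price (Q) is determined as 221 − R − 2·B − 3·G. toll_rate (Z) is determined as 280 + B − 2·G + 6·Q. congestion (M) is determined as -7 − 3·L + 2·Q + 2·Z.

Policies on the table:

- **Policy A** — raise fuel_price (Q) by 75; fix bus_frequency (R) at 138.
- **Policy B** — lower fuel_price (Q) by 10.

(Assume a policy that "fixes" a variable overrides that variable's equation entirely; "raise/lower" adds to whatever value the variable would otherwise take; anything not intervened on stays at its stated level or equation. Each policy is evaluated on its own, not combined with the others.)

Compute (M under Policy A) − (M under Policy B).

Policy A (Q + 75, R := 138):
  R = 138
  B = 147
  L = 21
  G = 184 − 4·138 + 147 − 5·21 = -326
  Q = 221 − 138 − 2·147 − 3·(-326) (+75 from intervention) = 842
  Z = 280 + 147 − 2·(-326) + 6·842 = 6131
  M = -7 − 3·21 + 2·842 + 2·6131 = 13876
Policy B (Q − 10):
  R = 110
  B = 147
  L = 21
  G = 184 − 4·110 + 147 − 5·21 = -214
  Q = 221 − 110 − 2·147 − 3·(-214) (−10 from intervention) = 449
  Z = 280 + 147 − 2·(-214) + 6·449 = 3549
  M = -7 − 3·21 + 2·449 + 2·3549 = 7926
M: 13876 − 7926 = 5950

5950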